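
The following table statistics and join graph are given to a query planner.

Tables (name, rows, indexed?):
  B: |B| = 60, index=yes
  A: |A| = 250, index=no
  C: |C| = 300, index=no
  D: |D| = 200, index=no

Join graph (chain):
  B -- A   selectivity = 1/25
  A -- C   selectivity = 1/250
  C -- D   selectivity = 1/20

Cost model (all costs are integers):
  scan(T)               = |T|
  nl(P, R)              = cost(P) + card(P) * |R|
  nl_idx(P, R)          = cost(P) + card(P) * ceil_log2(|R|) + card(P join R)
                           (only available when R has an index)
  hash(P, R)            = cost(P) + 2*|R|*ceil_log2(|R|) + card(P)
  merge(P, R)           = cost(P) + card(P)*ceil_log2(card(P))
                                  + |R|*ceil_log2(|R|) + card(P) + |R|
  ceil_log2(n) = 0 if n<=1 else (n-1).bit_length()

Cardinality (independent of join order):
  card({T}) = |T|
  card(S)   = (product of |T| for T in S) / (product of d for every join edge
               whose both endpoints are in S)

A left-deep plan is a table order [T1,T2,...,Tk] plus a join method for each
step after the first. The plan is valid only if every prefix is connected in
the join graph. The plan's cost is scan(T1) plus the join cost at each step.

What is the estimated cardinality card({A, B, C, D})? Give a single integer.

7200

Tables in S: A(250), B(60), C(300), D(200)
Edges inside S: B-A(d=25), A-C(d=250), C-D(d=20)
numerator = 250 * 60 * 300 * 200 = 900000000
denominator = 25 * 250 * 20 = 125000
card(S) = 900000000 / 125000 = 7200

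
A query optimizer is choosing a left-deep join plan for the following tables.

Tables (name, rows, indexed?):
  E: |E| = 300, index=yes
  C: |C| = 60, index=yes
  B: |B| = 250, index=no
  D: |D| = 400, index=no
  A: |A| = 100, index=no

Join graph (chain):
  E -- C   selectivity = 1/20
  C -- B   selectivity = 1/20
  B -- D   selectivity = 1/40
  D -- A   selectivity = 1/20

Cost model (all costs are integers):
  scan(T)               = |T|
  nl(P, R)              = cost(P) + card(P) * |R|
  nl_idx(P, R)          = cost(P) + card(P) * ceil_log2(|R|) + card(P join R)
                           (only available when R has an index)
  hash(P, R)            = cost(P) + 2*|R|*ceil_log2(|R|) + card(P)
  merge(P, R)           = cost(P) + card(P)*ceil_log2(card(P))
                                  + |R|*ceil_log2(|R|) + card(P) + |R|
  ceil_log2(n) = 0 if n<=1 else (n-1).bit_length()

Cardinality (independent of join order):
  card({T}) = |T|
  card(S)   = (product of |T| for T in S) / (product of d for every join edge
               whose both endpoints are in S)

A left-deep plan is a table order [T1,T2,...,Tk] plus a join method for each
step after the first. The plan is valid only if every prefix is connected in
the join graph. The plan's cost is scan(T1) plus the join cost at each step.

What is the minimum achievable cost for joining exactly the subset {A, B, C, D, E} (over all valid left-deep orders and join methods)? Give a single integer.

59820

Selinger DP over subsets of {A,B,C,D,E}:
  {E}: scan cost=300, card=300
  {C}: scan cost=60, card=60
  {B}: scan cost=250, card=250
  {D}: scan cost=400, card=400
  {A}: scan cost=100, card=100
  {CE}: card=900; try (C,hash)→1320, (E,nl_idx)→1500, (C,nl_idx)→3000, (E,merge)→3480, (C,merge)→3720, (E,hash)→5520 …(+2); best=1320 via (C,hash)
  {BC}: card=750; try (C,hash)→1220, (C,nl_idx)→2500, (B,merge)→2730, (C,merge)→2920, (B,hash)→4120, (B,nl)→15060 …(+1); best=1220 via (C,hash)
  {BD}: card=2500; try (B,hash)→4800, (D,merge)→6500, (B,merge)→6650, (D,hash)→7700, (D,nl)→100250, (B,nl)→100400; best=4800 via (B,hash)
  {AD}: card=2000; try (A,hash)→2200, (D,merge)→4900, (A,merge)→5200, (D,hash)→7400, (D,nl)→40100, (A,nl)→40400; best=2200 via (A,hash)
  {BCE}: card=11250; try (B,hash)→6220, (E,hash)→7370, (E,merge)→12470, (B,merge)→13470, (E,nl_idx)→19220, (E,nl)→226220 …(+1); best=6220 via (B,hash)
  {BCD}: card=7500; try (C,hash)→8020, (D,hash)→9170, (D,merge)→13470, (C,nl_idx)→27300, (C,merge)→37720, (C,nl)→154800 …(+1); best=8020 via (C,hash)
  {ABD}: card=12500; try (B,hash)→8200, (A,hash)→8700, (B,merge)→28450, (A,merge)→38100, (A,nl)→254800, (B,nl)→502200; best=8200 via (B,hash)
  {BCDE}: card=112500; try (E,hash)→20920, (D,hash)→24670, (E,merge)→116020, (D,merge)→178970, (E,nl_idx)→188020, (E,nl)→2258020 …(+1); best=20920 via (E,hash)
  {ABCD}: card=37500; try (A,hash)→16920, (C,hash)→21420, (A,merge)→113820, (C,nl_idx)→120700, (C,merge)→196120, (A,nl)→758020 …(+1); best=16920 via (A,hash)
  {ABCDE}: card=562500; try (E,hash)→59820, (A,hash)→134820, (E,merge)→657420, (E,nl_idx)→916920, (A,merge)→2046720, (E,nl)→11266920 …(+1); best=59820 via (E,hash)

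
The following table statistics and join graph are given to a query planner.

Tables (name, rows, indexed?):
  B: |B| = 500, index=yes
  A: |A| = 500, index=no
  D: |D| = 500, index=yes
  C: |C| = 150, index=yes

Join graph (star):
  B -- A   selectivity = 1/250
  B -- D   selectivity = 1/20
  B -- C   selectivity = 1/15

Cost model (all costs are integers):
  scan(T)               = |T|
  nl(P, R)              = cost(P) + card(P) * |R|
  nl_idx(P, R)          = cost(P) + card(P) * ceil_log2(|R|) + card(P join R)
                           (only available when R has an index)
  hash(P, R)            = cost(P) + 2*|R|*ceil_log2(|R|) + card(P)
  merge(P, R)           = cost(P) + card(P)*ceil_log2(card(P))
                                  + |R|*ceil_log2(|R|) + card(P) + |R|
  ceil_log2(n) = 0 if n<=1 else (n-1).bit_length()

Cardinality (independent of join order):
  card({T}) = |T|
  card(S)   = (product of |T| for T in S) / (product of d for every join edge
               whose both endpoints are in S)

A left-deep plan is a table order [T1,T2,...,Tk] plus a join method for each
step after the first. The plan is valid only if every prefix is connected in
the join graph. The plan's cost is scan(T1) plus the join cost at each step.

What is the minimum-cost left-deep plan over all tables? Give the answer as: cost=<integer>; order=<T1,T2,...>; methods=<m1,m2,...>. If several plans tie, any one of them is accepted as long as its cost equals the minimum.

Selinger DP (subsets sized 1..n):
  {B}: scan cost=500, card=500
  {A}: scan cost=500, card=500
  {D}: scan cost=500, card=500
  {C}: scan cost=150, card=150
  {AB}: card=1000; try (B,nl_idx)→6000, (B,hash)→10000, (A,hash)→10000, (B,merge)→10500, (A,merge)→10500, (B,nl)→250500 …(+1); best=6000 via (B,nl_idx)
  {BD}: card=12500; try (D,hash)→10000, (B,hash)→10000, (D,merge)→10500, (B,merge)→10500, (D,nl_idx)→17500, (B,nl_idx)→17500 …(+2); best=10000 via (D,hash)
  {BC}: card=5000; try (C,hash)→3400, (B,merge)→6500, (B,nl_idx)→6500, (C,merge)→6850, (B,hash)→9300, (C,nl_idx)→9500 …(+2); best=3400 via (C,hash)
  {ABD}: card=25000; try (D,hash)→16000, (D,merge)→22000, (A,hash)→31500, (D,nl_idx)→40000, (A,merge)→202500, (D,nl)→506000 …(+1); best=16000 via (D,hash)
  {ABC}: card=10000; try (C,hash)→9400, (A,hash)→17400, (C,merge)→18350, (C,nl_idx)→24000, (A,merge)→78400, (C,nl)→156000 …(+1); best=9400 via (C,hash)
  {BCD}: card=125000; try (D,hash)→17400, (C,hash)→24900, (D,merge)→78400, (D,nl_idx)→173400, (C,merge)→198850, (C,nl_idx)→235000 …(+2); best=17400 via (D,hash)
  {ABCD}: card=250000; try (D,hash)→28400, (C,hash)→43400, (A,hash)→151400, (D,merge)→164400, (D,nl_idx)→349400, (C,merge)→417350 …(+5); best=28400 via (D,hash)

cost=28400; order=A,B,C,D; methods=nl_idx,hash,hash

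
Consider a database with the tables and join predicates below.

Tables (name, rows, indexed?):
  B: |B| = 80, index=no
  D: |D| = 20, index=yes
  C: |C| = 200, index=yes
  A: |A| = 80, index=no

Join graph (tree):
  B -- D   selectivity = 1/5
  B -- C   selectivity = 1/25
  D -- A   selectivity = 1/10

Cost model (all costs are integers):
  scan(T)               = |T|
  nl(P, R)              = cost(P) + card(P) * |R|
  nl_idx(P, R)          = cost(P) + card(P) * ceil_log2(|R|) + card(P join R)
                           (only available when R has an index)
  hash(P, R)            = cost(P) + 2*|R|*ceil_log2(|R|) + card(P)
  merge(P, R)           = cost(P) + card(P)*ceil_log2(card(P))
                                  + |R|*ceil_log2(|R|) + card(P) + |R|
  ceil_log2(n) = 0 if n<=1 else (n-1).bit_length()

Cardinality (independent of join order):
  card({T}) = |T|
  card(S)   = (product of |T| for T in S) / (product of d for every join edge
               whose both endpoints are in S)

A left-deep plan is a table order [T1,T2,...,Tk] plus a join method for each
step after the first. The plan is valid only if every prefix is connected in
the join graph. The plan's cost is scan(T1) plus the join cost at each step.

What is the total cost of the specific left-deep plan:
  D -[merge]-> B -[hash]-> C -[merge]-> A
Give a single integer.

step 1: scan D: cost=20, card=20
step 2: join B via merge
    card(P join B) = 20*80/(5) = 320
    cost = 20 + 20*5 + 80*7 + 20 + 80 = 780
step 3: join C via hash
    card(P join C) = 320*200/(25) = 2560
    cost = 780 + 2*200*8 + 320 = 4300
step 4: join A via merge
    card(P join A) = 2560*80/(10) = 20480
    cost = 4300 + 2560*12 + 80*7 + 2560 + 80 = 38220

38220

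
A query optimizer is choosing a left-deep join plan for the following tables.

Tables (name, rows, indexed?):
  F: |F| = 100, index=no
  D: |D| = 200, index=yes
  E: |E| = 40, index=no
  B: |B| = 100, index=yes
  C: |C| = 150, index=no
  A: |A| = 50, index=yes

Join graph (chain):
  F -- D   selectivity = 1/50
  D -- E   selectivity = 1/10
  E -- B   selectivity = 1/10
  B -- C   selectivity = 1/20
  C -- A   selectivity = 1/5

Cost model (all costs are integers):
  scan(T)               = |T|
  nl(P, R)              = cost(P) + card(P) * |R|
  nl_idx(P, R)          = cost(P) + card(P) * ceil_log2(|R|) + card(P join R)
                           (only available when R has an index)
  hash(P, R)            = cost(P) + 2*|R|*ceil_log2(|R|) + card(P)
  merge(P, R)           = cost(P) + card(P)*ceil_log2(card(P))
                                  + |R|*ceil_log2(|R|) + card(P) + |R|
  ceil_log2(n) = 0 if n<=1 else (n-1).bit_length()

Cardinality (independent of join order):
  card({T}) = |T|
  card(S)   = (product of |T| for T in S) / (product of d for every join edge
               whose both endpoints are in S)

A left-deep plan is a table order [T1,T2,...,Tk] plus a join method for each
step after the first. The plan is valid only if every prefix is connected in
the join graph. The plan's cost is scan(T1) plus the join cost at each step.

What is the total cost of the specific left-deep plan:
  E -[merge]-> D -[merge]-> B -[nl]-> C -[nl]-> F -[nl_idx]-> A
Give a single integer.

9131720

step 1: scan E: cost=40, card=40
step 2: join D via merge
    card(P join D) = 40*200/(10) = 800
    cost = 40 + 40*6 + 200*8 + 40 + 200 = 2120
step 3: join B via merge
    card(P join B) = 800*100/(10) = 8000
    cost = 2120 + 800*10 + 100*7 + 800 + 100 = 11720
step 4: join C via nl
    card(P join C) = 8000*150/(20) = 60000
    cost = 11720 + 8000*150 = 1211720
step 5: join F via nl
    card(P join F) = 60000*100/(50) = 120000
    cost = 1211720 + 60000*100 = 7211720
step 6: join A via nl_idx
    card(P join A) = 120000*50/(5) = 1200000
    cost = 7211720 + 120000*6 + 1200000 = 9131720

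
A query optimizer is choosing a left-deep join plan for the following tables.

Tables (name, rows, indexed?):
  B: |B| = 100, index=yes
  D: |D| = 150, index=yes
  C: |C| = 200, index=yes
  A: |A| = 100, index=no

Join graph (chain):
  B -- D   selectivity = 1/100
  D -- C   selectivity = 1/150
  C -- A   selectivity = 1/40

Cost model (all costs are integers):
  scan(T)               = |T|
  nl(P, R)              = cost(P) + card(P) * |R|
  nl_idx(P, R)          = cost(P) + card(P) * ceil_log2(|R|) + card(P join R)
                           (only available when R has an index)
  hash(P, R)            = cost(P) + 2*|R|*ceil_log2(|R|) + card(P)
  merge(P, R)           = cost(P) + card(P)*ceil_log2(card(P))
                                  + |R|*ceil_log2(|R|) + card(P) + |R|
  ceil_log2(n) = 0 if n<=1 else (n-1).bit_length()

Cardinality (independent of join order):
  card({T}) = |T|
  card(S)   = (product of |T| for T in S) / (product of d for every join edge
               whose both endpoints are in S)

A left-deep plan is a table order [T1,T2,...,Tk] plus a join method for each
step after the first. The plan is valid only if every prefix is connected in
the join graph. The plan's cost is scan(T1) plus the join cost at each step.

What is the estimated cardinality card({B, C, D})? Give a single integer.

200

Tables in S: B(100), C(200), D(150)
Edges inside S: B-D(d=100), D-C(d=150)
numerator = 100 * 200 * 150 = 3000000
denominator = 100 * 150 = 15000
card(S) = 3000000 / 15000 = 200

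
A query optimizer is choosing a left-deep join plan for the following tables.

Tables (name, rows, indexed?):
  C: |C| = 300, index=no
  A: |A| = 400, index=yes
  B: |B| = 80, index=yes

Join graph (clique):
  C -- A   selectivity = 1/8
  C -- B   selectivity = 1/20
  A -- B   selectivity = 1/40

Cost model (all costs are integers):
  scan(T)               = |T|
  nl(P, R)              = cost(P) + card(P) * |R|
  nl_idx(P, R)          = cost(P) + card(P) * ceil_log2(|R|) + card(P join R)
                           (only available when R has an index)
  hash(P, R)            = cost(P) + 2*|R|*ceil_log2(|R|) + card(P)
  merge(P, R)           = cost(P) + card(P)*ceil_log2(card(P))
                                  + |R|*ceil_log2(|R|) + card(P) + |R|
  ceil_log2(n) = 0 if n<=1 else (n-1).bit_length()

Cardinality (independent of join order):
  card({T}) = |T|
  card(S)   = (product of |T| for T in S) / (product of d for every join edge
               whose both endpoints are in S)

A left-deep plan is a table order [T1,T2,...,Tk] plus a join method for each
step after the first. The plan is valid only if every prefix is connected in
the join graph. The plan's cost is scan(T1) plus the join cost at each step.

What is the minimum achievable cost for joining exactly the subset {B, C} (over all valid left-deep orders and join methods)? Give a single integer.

Selinger DP over subsets of {B,C}:
  {C}: scan cost=300, card=300
  {B}: scan cost=80, card=80
  {BC}: card=1200; try (B,hash)→1720, (B,nl_idx)→3600, (C,merge)→3720, (B,merge)→3940, (C,hash)→5560, (C,nl)→24080 …(+1); best=1720 via (B,hash)

1720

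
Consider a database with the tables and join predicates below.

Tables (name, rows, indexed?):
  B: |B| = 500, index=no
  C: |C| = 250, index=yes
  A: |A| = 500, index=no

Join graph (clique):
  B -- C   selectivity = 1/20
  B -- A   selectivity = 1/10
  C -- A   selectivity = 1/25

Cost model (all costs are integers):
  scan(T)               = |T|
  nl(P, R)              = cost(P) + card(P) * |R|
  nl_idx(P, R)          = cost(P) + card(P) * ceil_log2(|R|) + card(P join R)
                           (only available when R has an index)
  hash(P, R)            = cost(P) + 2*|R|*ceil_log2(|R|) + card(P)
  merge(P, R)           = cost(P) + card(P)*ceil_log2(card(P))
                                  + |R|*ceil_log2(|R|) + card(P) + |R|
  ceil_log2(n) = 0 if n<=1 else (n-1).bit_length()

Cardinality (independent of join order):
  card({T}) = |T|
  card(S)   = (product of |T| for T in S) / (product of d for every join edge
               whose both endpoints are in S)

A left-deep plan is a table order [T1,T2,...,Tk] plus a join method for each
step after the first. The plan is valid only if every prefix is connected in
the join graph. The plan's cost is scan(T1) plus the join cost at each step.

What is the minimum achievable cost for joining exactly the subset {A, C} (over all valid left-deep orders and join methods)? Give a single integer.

Selinger DP over subsets of {A,C}:
  {C}: scan cost=250, card=250
  {A}: scan cost=500, card=500
  {AC}: card=5000; try (C,hash)→5000, (A,merge)→7500, (C,merge)→7750, (C,nl_idx)→9500, (A,hash)→9500, (A,nl)→125250 …(+1); best=5000 via (C,hash)

5000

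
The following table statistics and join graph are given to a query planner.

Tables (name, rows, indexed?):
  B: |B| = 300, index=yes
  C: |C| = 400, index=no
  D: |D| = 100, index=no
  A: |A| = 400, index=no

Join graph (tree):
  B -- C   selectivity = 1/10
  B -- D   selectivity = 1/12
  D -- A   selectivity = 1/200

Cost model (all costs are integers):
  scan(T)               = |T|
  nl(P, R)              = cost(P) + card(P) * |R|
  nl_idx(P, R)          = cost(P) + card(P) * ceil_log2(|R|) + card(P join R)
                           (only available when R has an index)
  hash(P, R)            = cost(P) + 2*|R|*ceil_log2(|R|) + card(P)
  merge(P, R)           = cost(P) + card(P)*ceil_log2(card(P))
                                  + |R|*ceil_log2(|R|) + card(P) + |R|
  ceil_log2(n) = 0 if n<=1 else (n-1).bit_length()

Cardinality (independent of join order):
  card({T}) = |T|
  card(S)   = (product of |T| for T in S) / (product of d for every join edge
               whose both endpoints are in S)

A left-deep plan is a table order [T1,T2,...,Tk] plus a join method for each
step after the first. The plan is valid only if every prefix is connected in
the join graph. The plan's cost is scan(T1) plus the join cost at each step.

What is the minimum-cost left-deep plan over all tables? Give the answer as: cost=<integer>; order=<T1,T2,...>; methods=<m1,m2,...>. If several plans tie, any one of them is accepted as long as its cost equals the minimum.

cost=19200; order=A,D,B,C; methods=hash,merge,hash

Selinger DP (subsets sized 1..n):
  {B}: scan cost=300, card=300
  {C}: scan cost=400, card=400
  {D}: scan cost=100, card=100
  {A}: scan cost=400, card=400
  {BC}: card=12000; try (B,hash)→6200, (C,merge)→7300, (B,merge)→7400, (C,hash)→7800, (B,nl_idx)→16000, (C,nl)→120300 …(+1); best=6200 via (B,hash)
  {BD}: card=2500; try (D,hash)→2000, (B,nl_idx)→3500, (B,merge)→3900, (D,merge)→4100, (B,hash)→5600, (B,nl)→30100 …(+1); best=2000 via (D,hash)
  {AD}: card=200; try (D,hash)→2200, (A,merge)→4900, (D,merge)→5200, (A,hash)→7400, (A,nl)→40100, (D,nl)→40400; best=2200 via (D,hash)
  {BCD}: card=100000; try (C,hash)→11700, (D,hash)→19600, (C,merge)→38500, (D,merge)→187000, (C,nl)→1002000, (D,nl)→1206200; best=11700 via (C,hash)
  {ABD}: card=5000; try (B,merge)→7000, (B,hash)→7800, (B,nl_idx)→9000, (A,hash)→11700, (A,merge)→38500, (B,nl)→62200 …(+1); best=7000 via (B,merge)
  {ABCD}: card=200000; try (C,hash)→19200, (C,merge)→81000, (A,hash)→118900, (A,merge)→1815700, (C,nl)→2007000, (A,nl)→40011700; best=19200 via (C,hash)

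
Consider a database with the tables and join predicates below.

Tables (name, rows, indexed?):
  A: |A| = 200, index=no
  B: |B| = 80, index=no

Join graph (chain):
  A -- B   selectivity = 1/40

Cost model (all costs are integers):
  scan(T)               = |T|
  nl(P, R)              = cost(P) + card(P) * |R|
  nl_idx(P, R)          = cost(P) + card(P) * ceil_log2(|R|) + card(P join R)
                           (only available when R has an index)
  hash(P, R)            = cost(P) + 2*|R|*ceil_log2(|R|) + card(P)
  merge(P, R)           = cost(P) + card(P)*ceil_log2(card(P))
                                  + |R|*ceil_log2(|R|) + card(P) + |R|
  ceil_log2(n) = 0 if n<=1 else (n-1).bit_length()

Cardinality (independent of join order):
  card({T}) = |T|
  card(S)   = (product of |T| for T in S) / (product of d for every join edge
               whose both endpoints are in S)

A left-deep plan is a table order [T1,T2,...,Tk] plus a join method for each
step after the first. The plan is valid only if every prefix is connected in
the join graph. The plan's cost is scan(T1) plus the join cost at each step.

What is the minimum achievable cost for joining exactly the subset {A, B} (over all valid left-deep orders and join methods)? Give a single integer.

1520

Selinger DP over subsets of {A,B}:
  {A}: scan cost=200, card=200
  {B}: scan cost=80, card=80
  {AB}: card=400; try (B,hash)→1520, (A,merge)→2520, (B,merge)→2640, (A,hash)→3360, (A,nl)→16080, (B,nl)→16200; best=1520 via (B,hash)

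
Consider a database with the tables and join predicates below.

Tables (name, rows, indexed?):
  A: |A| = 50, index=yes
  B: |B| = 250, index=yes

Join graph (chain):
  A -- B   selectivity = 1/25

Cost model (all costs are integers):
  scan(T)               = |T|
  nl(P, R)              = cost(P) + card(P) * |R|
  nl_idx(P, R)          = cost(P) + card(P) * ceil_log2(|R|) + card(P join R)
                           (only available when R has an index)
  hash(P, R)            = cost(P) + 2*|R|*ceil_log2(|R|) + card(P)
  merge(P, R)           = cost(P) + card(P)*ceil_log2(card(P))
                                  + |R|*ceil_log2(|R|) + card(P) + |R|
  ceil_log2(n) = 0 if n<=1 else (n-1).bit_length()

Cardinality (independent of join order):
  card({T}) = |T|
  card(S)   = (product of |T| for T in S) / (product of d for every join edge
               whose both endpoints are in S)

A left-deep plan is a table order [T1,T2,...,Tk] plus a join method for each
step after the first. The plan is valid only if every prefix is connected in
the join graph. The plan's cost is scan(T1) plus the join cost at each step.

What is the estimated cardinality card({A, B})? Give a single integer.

Tables in S: A(50), B(250)
Edges inside S: A-B(d=25)
numerator = 50 * 250 = 12500
denominator = 25 = 25
card(S) = 12500 / 25 = 500

500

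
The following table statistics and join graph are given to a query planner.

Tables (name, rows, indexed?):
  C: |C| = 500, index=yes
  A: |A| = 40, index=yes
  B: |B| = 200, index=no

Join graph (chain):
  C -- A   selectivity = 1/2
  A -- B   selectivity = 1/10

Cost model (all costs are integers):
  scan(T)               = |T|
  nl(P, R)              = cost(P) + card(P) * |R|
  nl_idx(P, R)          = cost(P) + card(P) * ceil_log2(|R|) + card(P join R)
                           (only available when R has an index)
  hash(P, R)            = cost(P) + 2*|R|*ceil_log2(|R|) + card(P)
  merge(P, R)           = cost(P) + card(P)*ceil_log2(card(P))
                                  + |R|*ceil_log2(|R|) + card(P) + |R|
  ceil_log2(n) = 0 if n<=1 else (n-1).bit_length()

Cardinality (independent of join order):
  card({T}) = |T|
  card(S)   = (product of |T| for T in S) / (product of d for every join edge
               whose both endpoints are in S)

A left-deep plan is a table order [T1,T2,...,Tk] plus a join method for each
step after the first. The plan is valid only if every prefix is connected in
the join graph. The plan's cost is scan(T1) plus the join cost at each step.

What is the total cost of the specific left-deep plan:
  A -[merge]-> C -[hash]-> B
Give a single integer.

18520

step 1: scan A: cost=40, card=40
step 2: join C via merge
    card(P join C) = 40*500/(2) = 10000
    cost = 40 + 40*6 + 500*9 + 40 + 500 = 5320
step 3: join B via hash
    card(P join B) = 10000*200/(10) = 200000
    cost = 5320 + 2*200*8 + 10000 = 18520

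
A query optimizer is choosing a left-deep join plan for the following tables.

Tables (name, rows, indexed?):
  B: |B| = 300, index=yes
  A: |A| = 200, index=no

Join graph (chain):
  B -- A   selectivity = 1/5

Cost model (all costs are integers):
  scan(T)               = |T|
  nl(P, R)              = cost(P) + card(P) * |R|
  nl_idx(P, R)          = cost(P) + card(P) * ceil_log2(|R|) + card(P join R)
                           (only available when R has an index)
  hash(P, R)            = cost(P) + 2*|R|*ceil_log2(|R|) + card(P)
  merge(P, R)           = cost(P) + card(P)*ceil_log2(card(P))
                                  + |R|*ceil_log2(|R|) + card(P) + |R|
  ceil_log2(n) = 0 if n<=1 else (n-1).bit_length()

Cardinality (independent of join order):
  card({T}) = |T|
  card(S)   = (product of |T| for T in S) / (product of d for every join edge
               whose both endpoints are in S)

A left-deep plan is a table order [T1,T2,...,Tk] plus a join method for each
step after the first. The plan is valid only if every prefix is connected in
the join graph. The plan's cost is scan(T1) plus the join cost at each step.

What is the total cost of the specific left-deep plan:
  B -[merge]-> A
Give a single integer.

step 1: scan B: cost=300, card=300
step 2: join A via merge
    card(P join A) = 300*200/(5) = 12000
    cost = 300 + 300*9 + 200*8 + 300 + 200 = 5100

5100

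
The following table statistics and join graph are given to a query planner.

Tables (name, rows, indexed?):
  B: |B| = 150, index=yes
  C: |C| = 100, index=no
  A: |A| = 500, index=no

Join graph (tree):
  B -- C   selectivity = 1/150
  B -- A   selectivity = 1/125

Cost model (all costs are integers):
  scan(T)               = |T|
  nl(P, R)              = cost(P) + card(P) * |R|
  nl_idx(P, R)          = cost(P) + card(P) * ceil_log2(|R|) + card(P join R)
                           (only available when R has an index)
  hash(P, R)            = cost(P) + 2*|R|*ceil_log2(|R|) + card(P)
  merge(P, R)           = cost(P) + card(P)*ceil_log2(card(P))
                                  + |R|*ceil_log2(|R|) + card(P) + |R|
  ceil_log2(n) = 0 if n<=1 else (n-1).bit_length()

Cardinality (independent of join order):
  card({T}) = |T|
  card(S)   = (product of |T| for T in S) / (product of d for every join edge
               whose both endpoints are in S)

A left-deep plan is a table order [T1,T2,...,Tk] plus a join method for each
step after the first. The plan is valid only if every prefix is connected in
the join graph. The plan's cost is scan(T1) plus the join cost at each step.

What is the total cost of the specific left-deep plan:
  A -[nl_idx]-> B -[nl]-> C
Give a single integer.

65100

step 1: scan A: cost=500, card=500
step 2: join B via nl_idx
    card(P join B) = 500*150/(125) = 600
    cost = 500 + 500*8 + 600 = 5100
step 3: join C via nl
    card(P join C) = 600*100/(150) = 400
    cost = 5100 + 600*100 = 65100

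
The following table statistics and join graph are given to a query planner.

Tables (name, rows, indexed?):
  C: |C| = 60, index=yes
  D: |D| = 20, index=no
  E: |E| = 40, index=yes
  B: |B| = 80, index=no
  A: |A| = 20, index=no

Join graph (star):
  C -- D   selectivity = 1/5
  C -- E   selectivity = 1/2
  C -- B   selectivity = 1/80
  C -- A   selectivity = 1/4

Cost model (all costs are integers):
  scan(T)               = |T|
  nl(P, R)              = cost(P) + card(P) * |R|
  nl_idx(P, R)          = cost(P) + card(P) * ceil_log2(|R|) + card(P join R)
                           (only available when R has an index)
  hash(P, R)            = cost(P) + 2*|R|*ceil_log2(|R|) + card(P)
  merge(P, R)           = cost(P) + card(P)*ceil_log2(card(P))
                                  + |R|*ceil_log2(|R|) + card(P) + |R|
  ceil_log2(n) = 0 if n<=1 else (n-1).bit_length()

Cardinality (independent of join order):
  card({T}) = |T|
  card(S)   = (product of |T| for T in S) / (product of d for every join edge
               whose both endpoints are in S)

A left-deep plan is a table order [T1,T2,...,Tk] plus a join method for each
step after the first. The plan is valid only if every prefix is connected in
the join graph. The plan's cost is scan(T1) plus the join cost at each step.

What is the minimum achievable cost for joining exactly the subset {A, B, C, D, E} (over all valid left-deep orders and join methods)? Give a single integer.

Selinger DP over subsets of {A,B,C,D,E}:
  {C}: scan cost=60, card=60
  {D}: scan cost=20, card=20
  {E}: scan cost=40, card=40
  {B}: scan cost=80, card=80
  {A}: scan cost=20, card=20
  {CD}: card=240; try (D,hash)→320, (C,nl_idx)→380, (C,merge)→560, (D,merge)→600, (C,hash)→760, (C,nl)→1220 …(+1); best=320 via (D,hash)
  {CE}: card=1200; try (E,hash)→600, (C,merge)→740, (E,merge)→760, (C,hash)→800, (C,nl_idx)→1480, (E,nl_idx)→1620 …(+2); best=600 via (E,hash)
  {BC}: card=60; try (C,nl_idx)→620, (C,hash)→880, (B,merge)→1120, (C,merge)→1140, (B,hash)→1240, (B,nl)→4860 …(+1); best=620 via (C,nl_idx)
  {AC}: card=300; try (A,hash)→320, (C,nl_idx)→440, (C,merge)→560, (A,merge)→600, (C,hash)→760, (C,nl)→1220 …(+1); best=320 via (A,hash)
  {CDE}: card=4800; try (E,hash)→1040, (D,hash)→2000, (E,merge)→2760, (E,nl_idx)→6560, (E,nl)→9920, (D,merge)→15120 …(+1); best=1040 via (E,hash)
  {BCD}: card=240; try (D,hash)→880, (D,merge)→1160, (B,hash)→1680, (D,nl)→1820, (B,merge)→3120, (B,nl)→19520; best=880 via (D,hash)
  {ACD}: card=1200; try (A,hash)→760, (D,hash)→820, (A,merge)→2600, (D,merge)→3440, (A,nl)→5120, (D,nl)→6320; best=760 via (A,hash)
  {BCE}: card=1200; try (E,hash)→1160, (E,merge)→1320, (E,nl_idx)→2180, (B,hash)→2920, (E,nl)→3020, (B,merge)→15640 …(+1); best=1160 via (E,hash)
  {ACE}: card=6000; try (E,hash)→1100, (A,hash)→2000, (E,merge)→3600, (E,nl_idx)→8120, (E,nl)→12320, (A,merge)→15120 …(+1); best=1100 via (E,hash)
  {ABC}: card=300; try (A,hash)→880, (A,merge)→1160, (B,hash)→1740, (A,nl)→1820, (B,merge)→3960, (B,nl)→24320; best=880 via (A,hash)
  {BCDE}: card=4800; try (E,hash)→1600, (D,hash)→2560, (E,merge)→3320, (B,hash)→6960, (E,nl_idx)→7120, (E,nl)→10480 …(+4); best=1600 via (E,hash)
  {ACDE}: card=24000; try (E,hash)→2440, (A,hash)→6040, (D,hash)→7300, (E,merge)→15440, (E,nl_idx)→31960, (E,nl)→48760 …(+4); best=2440 via (E,hash)
  {ABCD}: card=1200; try (A,hash)→1320, (D,hash)→1380, (B,hash)→3080, (A,merge)→3160, (D,merge)→4000, (A,nl)→5680 …(+3); best=1320 via (A,hash)
  {ABCE}: card=6000; try (E,hash)→1660, (A,hash)→2560, (E,merge)→4160, (B,hash)→8220, (E,nl_idx)→8680, (E,nl)→12880 …(+4); best=1660 via (E,hash)
  {ABCDE}: card=24000; try (E,hash)→3000, (A,hash)→6600, (D,hash)→7860, (E,merge)→16000, (B,hash)→27560, (E,nl_idx)→32520 …(+7); best=3000 via (E,hash)

3000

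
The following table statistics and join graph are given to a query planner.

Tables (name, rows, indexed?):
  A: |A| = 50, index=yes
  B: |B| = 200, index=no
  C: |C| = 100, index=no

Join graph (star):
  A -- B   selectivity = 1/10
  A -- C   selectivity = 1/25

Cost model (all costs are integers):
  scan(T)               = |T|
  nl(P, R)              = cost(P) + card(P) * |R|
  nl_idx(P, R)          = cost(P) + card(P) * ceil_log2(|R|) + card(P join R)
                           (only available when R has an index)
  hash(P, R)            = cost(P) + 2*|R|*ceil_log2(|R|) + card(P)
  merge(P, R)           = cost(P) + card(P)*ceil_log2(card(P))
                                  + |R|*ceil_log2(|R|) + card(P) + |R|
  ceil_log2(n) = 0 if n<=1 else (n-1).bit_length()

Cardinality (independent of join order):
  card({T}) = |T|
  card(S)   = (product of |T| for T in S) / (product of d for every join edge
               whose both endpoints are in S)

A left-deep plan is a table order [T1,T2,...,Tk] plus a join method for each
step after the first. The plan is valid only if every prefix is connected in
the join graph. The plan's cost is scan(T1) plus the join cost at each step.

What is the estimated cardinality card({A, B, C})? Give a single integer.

4000

Tables in S: A(50), B(200), C(100)
Edges inside S: A-B(d=10), A-C(d=25)
numerator = 50 * 200 * 100 = 1000000
denominator = 10 * 25 = 250
card(S) = 1000000 / 250 = 4000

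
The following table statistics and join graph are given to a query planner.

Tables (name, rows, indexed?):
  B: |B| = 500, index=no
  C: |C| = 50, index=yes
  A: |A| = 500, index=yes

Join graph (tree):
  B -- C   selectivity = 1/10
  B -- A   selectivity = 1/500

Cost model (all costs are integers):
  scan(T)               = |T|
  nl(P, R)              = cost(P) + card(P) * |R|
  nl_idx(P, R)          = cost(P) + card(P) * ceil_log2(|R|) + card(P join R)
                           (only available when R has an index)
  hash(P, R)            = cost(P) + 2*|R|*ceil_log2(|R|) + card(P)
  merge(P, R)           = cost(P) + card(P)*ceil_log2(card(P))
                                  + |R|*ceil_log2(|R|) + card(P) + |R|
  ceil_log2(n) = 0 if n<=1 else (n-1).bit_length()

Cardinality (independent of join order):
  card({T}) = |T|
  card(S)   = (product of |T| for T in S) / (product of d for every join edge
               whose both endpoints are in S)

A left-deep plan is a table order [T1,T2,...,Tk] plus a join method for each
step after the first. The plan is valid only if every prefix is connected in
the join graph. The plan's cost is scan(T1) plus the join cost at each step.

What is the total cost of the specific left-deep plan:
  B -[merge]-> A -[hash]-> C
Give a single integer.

11600

step 1: scan B: cost=500, card=500
step 2: join A via merge
    card(P join A) = 500*500/(500) = 500
    cost = 500 + 500*9 + 500*9 + 500 + 500 = 10500
step 3: join C via hash
    card(P join C) = 500*50/(10) = 2500
    cost = 10500 + 2*50*6 + 500 = 11600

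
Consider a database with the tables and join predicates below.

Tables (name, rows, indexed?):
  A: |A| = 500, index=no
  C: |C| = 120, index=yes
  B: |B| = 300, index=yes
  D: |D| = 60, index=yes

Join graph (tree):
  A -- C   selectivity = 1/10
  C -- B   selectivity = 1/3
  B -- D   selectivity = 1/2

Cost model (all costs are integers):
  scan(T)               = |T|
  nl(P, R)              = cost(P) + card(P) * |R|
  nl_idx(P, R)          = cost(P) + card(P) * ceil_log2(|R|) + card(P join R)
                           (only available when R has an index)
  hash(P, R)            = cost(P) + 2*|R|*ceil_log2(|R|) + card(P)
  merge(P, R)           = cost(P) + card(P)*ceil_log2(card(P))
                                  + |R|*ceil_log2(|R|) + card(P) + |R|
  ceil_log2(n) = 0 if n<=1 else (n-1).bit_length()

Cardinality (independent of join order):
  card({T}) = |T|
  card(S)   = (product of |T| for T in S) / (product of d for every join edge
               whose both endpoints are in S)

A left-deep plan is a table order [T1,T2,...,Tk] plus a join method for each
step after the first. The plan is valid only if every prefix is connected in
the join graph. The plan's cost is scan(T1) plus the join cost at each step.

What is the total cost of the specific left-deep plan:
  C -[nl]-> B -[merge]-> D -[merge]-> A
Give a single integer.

7421540

step 1: scan C: cost=120, card=120
step 2: join B via nl
    card(P join B) = 120*300/(3) = 12000
    cost = 120 + 120*300 = 36120
step 3: join D via merge
    card(P join D) = 12000*60/(2) = 360000
    cost = 36120 + 12000*14 + 60*6 + 12000 + 60 = 216540
step 4: join A via merge
    card(P join A) = 360000*500/(10) = 18000000
    cost = 216540 + 360000*19 + 500*9 + 360000 + 500 = 7421540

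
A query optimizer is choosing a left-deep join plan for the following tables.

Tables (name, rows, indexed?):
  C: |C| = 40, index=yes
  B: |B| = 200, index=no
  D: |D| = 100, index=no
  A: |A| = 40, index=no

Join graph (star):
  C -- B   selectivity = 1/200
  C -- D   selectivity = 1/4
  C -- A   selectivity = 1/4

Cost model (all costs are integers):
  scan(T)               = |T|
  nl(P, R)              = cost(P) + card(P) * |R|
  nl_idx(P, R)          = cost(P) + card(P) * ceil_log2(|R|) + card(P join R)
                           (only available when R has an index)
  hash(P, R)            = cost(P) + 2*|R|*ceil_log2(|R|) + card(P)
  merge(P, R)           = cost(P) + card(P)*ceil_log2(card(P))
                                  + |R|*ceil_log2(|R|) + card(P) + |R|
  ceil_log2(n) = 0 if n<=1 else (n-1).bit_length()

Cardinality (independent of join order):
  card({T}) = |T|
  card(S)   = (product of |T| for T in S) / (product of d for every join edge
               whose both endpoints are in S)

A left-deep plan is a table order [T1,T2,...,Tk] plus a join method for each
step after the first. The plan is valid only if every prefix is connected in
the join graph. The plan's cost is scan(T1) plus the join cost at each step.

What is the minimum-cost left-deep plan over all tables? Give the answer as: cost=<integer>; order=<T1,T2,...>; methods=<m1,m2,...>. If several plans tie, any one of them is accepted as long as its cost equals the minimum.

cost=3200; order=B,C,A,D; methods=hash,hash,hash

Selinger DP (subsets sized 1..n):
  {C}: scan cost=40, card=40
  {B}: scan cost=200, card=200
  {D}: scan cost=100, card=100
  {A}: scan cost=40, card=40
  {BC}: card=40; try (C,hash)→880, (C,nl_idx)→1440, (B,merge)→2120, (C,merge)→2280, (B,hash)→3280, (B,nl)→8040 …(+1); best=880 via (C,hash)
  {CD}: card=1000; try (C,hash)→680, (D,merge)→1120, (C,merge)→1180, (D,hash)→1480, (C,nl_idx)→1700, (D,nl)→4040 …(+1); best=680 via (C,hash)
  {AC}: card=400; try (C,hash)→560, (A,hash)→560, (C,merge)→600, (A,merge)→600, (C,nl_idx)→680, (C,nl)→1640 …(+1); best=560 via (C,hash)
  {BCD}: card=1000; try (D,merge)→1960, (D,hash)→2320, (D,nl)→4880, (B,hash)→4880, (B,merge)→13480, (B,nl)→200680; best=1960 via (D,merge)
  {ABC}: card=400; try (A,hash)→1400, (A,merge)→1440, (A,nl)→2480, (B,hash)→4160, (B,merge)→6360, (B,nl)→80560; best=1400 via (A,hash)
  {ACD}: card=10000; try (A,hash)→2160, (D,hash)→2360, (D,merge)→5360, (A,merge)→11960, (D,nl)→40560, (A,nl)→40680; best=2160 via (A,hash)
  {ABCD}: card=10000; try (D,hash)→3200, (A,hash)→3440, (D,merge)→6200, (A,merge)→13240, (B,hash)→15360, (D,nl)→41400 …(+3); best=3200 via (D,hash)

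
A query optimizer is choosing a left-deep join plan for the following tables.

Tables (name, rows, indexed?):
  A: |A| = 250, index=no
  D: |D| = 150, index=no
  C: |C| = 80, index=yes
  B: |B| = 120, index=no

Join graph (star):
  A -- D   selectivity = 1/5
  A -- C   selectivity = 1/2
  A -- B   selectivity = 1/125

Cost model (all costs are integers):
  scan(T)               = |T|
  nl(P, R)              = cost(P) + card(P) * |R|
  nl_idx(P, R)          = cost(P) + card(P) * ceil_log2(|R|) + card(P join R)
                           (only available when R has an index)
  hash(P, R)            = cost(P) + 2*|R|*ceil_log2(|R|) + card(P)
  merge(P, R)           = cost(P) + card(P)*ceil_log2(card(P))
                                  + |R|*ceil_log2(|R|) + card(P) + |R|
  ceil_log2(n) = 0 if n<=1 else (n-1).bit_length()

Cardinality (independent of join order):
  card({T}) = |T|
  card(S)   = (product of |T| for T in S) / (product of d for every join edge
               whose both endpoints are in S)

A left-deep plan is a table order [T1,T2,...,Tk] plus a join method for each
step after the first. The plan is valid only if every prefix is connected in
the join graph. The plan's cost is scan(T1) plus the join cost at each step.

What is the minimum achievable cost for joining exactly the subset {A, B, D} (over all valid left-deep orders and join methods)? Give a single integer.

4820

Selinger DP over subsets of {A,B,D}:
  {A}: scan cost=250, card=250
  {D}: scan cost=150, card=150
  {B}: scan cost=120, card=120
  {AD}: card=7500; try (D,hash)→2900, (A,merge)→3750, (D,merge)→3850, (A,hash)→4300, (A,nl)→37650, (D,nl)→37750; best=2900 via (D,hash)
  {AB}: card=240; try (B,hash)→2180, (A,merge)→3330, (B,merge)→3460, (A,hash)→4240, (A,nl)→30120, (B,nl)→30250; best=2180 via (B,hash)
  {ABD}: card=7200; try (D,hash)→4820, (D,merge)→5690, (B,hash)→12080, (D,nl)→38180, (B,merge)→108860, (B,nl)→902900; best=4820 via (D,hash)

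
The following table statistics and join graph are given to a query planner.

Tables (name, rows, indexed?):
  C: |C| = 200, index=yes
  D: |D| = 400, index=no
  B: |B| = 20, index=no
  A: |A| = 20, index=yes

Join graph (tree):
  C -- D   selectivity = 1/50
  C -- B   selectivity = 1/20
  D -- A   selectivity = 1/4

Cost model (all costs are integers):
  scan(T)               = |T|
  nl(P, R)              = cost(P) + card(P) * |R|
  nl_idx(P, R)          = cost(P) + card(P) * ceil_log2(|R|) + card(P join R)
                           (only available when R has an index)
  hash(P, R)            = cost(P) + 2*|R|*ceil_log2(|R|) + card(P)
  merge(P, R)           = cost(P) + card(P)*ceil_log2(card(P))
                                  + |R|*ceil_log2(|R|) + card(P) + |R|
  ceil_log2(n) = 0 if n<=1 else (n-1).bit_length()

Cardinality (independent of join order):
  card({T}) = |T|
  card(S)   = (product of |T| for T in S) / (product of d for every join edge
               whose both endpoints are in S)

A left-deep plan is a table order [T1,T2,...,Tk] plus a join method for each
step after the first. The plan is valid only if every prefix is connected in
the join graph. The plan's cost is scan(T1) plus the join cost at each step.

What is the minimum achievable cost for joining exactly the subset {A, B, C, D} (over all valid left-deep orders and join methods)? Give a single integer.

Selinger DP over subsets of {A,B,C,D}:
  {C}: scan cost=200, card=200
  {D}: scan cost=400, card=400
  {B}: scan cost=20, card=20
  {A}: scan cost=20, card=20
  {CD}: card=1600; try (C,hash)→4000, (C,nl_idx)→5200, (D,merge)→6000, (C,merge)→6200, (D,hash)→7600, (D,nl)→80200 …(+1); best=4000 via (C,hash)
  {BC}: card=200; try (C,nl_idx)→380, (B,hash)→600, (C,merge)→1940, (B,merge)→2120, (C,hash)→3240, (C,nl)→4020 …(+1); best=380 via (C,nl_idx)
  {AD}: card=2000; try (A,hash)→1000, (D,merge)→4140, (A,nl_idx)→4400, (A,merge)→4520, (D,hash)→7240, (D,nl)→8020 …(+1); best=1000 via (A,hash)
  {BCD}: card=1600; try (B,hash)→5800, (D,merge)→6180, (D,hash)→7780, (B,merge)→23320, (B,nl)→36000, (D,nl)→80380; best=5800 via (B,hash)
  {ACD}: card=8000; try (A,hash)→5800, (C,hash)→6200, (A,nl_idx)→20000, (A,merge)→23320, (C,nl_idx)→25000, (C,merge)→26800 …(+2); best=5800 via (A,hash)
  {ABCD}: card=8000; try (A,hash)→7600, (B,hash)→14000, (A,nl_idx)→21800, (A,merge)→25120, (A,nl)→37800, (B,merge)→117920 …(+1); best=7600 via (A,hash)

7600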